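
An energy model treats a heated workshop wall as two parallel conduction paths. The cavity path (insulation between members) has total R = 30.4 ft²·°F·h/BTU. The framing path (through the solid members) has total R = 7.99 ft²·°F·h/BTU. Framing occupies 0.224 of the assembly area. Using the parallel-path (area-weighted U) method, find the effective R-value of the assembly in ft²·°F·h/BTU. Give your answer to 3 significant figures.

18.7 ft²·°F·h/BTU

U_eff = 0.776/30.4 + 0.224/7.99 = 0.02553 + 0.02804 = 0.05356
R_eff = 1/U_eff = 18.67 ft²·°F·h/BTU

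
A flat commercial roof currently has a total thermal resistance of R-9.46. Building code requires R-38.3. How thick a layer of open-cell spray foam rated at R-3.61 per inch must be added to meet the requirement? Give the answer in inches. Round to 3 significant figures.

ΔR = 38.3 − 9.46 = 28.84 ft²·°F·h/BTU
L = ΔR / (R/in) = 28.84/3.61 = 7.989 in

7.99 in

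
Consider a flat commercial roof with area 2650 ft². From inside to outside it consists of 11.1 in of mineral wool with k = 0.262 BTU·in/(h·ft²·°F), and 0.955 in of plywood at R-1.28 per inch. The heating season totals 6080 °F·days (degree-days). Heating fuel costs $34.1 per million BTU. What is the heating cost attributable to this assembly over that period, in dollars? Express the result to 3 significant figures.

303 dollars

11.1/0.262 = 42.37
0.955 × 1.28 = 1.222
R_total = 42.37 + 1.222 = 43.59 ft²·°F·h/BTU
E = A × HDD × 24 / R = 2650 × 6080 × 24 / 43.59 = 8871000 BTU
Cost = 8871000/10⁶ × 34.1 = $302.5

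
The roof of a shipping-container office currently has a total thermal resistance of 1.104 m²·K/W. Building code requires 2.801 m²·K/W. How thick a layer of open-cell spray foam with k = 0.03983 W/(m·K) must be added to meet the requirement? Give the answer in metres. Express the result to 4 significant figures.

0.06759 m

ΔR = 2.801 − 1.104 = 1.697 m²·K/W
L = ΔR × k = 1.697 × 0.03983 = 0.067592 m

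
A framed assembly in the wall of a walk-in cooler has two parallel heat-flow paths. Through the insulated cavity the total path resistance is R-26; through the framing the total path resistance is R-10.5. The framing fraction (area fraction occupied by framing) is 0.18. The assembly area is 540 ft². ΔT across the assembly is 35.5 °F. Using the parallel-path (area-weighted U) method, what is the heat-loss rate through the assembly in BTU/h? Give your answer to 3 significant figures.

U_eff = 0.82/26 + 0.18/10.5 = 0.03154 + 0.01714 = 0.04868
R_eff = 1/U_eff = 20.54 ft²·°F·h/BTU
Q = 540 × 35.5 / 20.54 = 933.2 BTU/h

933 BTU/h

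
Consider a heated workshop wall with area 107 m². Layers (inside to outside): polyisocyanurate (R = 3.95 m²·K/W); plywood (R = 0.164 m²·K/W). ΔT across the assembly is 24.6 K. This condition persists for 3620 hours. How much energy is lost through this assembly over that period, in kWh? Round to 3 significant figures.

R_total = 3.95 + 0.164 = 4.114 m²·K/W
Q = 107 × 24.6 / 4.114 = 639.8 W
E = 639.8 W × 3620 h / 1000 = 2316 kWh

2320 kWh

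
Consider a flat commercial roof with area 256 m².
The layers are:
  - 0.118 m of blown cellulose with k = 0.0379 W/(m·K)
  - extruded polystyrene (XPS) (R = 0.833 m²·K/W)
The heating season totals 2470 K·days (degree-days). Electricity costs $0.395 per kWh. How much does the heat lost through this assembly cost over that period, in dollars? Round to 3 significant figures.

1520 dollars

0.118/0.0379 = 3.113
R_total = 3.113 + 0.833 = 3.946 m²·K/W
E = A × HDD × 24 / R / 1000 = 256 × 2470 × 24 / 3.946 / 1000 = 3845 kWh
Cost = 3845 × 0.395 = $1519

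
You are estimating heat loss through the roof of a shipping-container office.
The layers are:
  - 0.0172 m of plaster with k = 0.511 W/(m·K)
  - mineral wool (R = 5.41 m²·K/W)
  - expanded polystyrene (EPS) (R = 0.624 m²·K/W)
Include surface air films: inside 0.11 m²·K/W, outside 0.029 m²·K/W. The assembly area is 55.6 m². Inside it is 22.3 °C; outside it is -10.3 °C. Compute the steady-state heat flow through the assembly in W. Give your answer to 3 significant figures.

292 W

0.0172/0.511 = 0.03366
R_total = 0.11 + 0.03366 + 5.41 + 0.624 + 0.029 = 6.207 m²·K/W
Q = A·ΔT/R = 55.6 × (22.3 − (-10.3)) / 6.207 = 292 W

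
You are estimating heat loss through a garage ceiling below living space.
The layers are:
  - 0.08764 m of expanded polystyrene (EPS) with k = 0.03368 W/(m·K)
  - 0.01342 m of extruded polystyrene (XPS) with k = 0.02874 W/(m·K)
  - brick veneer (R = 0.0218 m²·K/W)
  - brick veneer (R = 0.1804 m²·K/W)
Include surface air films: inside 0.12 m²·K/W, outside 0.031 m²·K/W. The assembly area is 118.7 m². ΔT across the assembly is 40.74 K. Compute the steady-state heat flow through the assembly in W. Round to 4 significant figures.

1413 W

0.08764/0.03368 = 2.6021
0.01342/0.02874 = 0.46695
R_total = 0.12 + 2.6021 + 0.46695 + 0.0218 + 0.1804 + 0.031 = 3.4223 m²·K/W
Q = A·ΔT/R = 118.7 × 40.74 / 3.4223 = 1413 W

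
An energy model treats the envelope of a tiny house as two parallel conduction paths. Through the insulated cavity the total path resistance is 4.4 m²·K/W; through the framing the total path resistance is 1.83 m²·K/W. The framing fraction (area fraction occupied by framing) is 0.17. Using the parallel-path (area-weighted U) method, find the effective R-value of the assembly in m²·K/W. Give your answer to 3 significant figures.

U_eff = 0.83/4.4 + 0.17/1.83 = 0.1886 + 0.0929 = 0.2815
R_eff = 1/U_eff = 3.552 m²·K/W

3.55 m²·K/W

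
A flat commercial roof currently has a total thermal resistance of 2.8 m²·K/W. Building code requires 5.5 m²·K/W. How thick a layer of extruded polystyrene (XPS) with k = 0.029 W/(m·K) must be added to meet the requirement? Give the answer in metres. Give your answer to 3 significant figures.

ΔR = 5.5 − 2.8 = 2.7 m²·K/W
L = ΔR × k = 2.7 × 0.029 = 0.0783 m

0.0783 m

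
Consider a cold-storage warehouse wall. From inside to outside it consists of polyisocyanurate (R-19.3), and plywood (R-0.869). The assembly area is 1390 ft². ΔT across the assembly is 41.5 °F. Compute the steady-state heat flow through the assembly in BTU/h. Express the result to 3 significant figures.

R_total = 19.3 + 0.869 = 20.17 ft²·°F·h/BTU
Q = A·ΔT/R = 1390 × 41.5 / 20.17 = 2860 BTU/h

2860 BTU/h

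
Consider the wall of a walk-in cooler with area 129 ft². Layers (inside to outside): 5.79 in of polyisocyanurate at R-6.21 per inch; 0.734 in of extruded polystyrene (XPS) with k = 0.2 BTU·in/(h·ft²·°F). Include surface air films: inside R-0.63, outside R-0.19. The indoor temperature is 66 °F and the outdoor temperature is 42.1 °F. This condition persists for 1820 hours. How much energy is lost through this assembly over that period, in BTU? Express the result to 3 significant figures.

5.79 × 6.21 = 35.96
0.734/0.2 = 3.67
R_total = 0.63 + 35.96 + 3.67 + 0.19 = 40.45 ft²·°F·h/BTU
Q = 129 × (66 − 42.1) / 40.45 = 76.23 BTU/h
E = 76.23 × 1820 = 138700 BTU

139000 BTU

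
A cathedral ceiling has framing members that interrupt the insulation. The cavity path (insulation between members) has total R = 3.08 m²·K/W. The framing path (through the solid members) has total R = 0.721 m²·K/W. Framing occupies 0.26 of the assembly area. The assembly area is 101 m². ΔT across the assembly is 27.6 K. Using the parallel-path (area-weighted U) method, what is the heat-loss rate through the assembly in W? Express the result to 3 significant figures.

1670 W

U_eff = 0.74/3.08 + 0.26/0.721 = 0.2403 + 0.3606 = 0.6009
R_eff = 1/U_eff = 1.664 m²·K/W
Q = 101 × 27.6 / 1.664 = 1675 W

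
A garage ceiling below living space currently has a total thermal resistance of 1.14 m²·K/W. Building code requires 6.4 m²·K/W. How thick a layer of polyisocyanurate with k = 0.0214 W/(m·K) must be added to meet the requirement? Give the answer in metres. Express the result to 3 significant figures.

0.113 m

ΔR = 6.4 − 1.14 = 5.26 m²·K/W
L = ΔR × k = 5.26 × 0.0214 = 0.1126 m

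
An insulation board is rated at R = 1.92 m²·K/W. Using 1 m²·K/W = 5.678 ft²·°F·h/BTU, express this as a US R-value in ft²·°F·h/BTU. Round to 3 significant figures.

R_US = 1.92 × 5.678 = 10.9

10.9 ft²·°F·h/BTU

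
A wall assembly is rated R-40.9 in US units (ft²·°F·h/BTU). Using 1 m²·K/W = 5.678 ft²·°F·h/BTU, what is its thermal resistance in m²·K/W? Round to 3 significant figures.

R_SI = 40.9/5.678 = 7.203

7.20 m²·K/W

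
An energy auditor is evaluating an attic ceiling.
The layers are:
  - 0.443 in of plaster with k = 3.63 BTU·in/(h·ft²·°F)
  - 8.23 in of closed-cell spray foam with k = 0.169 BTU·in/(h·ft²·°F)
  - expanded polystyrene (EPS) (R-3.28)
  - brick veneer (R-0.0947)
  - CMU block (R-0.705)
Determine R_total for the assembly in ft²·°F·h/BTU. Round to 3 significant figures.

52.9 ft²·°F·h/BTU

0.443/3.63 = 0.122
8.23/0.169 = 48.7
R_total = 0.122 + 48.7 + 3.28 + 0.0947 + 0.705 = 52.9 ft²·°F·h/BTU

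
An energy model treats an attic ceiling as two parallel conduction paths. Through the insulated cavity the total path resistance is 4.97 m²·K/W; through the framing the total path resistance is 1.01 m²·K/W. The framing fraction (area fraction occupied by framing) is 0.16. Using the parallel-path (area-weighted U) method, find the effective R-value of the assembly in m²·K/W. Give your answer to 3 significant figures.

U_eff = 0.84/4.97 + 0.16/1.01 = 0.169 + 0.1584 = 0.3274
R_eff = 1/U_eff = 3.054 m²·K/W

3.05 m²·K/W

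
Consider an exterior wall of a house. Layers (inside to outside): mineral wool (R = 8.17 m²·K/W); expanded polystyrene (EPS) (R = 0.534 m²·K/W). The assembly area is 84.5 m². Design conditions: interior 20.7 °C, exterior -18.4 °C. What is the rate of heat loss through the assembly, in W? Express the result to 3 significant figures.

R_total = 8.17 + 0.534 = 8.704 m²·K/W
Q = A·ΔT/R = 84.5 × (20.7 − (-18.4)) / 8.704 = 379.6 W

380 W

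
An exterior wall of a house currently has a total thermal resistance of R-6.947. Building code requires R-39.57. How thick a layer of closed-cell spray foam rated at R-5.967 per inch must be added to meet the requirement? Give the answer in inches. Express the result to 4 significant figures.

5.467 in

ΔR = 39.57 − 6.947 = 32.623 ft²·°F·h/BTU
L = ΔR / (R/in) = 32.623/5.967 = 5.4672 in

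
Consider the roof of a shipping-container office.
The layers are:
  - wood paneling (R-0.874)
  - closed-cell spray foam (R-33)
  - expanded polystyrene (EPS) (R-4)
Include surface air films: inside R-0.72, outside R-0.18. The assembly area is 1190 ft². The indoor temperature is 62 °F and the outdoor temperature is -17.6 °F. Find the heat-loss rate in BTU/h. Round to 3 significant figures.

R_total = 0.72 + 0.874 + 33 + 4 + 0.18 = 38.77 ft²·°F·h/BTU
Q = A·ΔT/R = 1190 × (62 − (-17.6)) / 38.77 = 2443 BTU/h

2440 BTU/h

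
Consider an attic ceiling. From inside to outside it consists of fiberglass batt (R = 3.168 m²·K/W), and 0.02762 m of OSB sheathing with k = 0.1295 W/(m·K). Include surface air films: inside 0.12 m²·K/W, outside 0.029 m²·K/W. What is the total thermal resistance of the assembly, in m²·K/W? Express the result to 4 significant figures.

0.02762/0.1295 = 0.21328
R_total = 0.12 + 3.168 + 0.21328 + 0.029 = 3.5303 m²·K/W

3.530 m²·K/W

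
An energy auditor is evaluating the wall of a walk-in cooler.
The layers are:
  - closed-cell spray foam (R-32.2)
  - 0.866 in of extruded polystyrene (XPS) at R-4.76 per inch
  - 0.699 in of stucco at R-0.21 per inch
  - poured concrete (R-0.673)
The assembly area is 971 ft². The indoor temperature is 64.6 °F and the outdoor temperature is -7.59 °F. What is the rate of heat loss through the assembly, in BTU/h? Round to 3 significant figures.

0.866 × 4.76 = 4.122
0.699 × 0.21 = 0.1468
R_total = 32.2 + 4.122 + 0.1468 + 0.673 = 37.14 ft²·°F·h/BTU
Q = A·ΔT/R = 971 × (64.6 − (-7.59)) / 37.14 = 1887 BTU/h

1890 BTU/h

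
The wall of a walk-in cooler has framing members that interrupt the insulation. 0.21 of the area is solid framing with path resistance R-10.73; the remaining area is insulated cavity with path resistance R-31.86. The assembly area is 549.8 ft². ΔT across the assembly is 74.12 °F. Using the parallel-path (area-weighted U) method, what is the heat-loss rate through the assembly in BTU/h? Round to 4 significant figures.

1808 BTU/h

U_eff = 0.79/31.86 + 0.21/10.73 = 0.024796 + 0.019571 = 0.044367
R_eff = 1/U_eff = 22.539 ft²·°F·h/BTU
Q = 549.8 × 74.12 / 22.539 = 1808 BTU/h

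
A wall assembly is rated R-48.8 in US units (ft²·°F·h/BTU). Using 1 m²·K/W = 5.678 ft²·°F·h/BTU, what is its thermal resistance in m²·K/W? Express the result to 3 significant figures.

R_SI = 48.8/5.678 = 8.595

8.59 m²·K/W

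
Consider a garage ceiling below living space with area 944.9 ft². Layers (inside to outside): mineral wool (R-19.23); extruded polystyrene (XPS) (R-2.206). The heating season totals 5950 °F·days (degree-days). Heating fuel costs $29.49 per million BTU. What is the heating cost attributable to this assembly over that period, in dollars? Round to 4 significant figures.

185.6 dollars

R_total = 19.23 + 2.206 = 21.436 ft²·°F·h/BTU
E = A × HDD × 24 / R = 944.9 × 5950 × 24 / 21.436 = 6294600 BTU
Cost = 6294600/10⁶ × 29.49 = $185.63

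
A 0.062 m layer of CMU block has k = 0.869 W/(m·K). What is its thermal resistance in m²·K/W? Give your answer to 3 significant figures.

0.0713 m²·K/W

R = L/k = 0.062/0.869 = 0.07135 m²·K/W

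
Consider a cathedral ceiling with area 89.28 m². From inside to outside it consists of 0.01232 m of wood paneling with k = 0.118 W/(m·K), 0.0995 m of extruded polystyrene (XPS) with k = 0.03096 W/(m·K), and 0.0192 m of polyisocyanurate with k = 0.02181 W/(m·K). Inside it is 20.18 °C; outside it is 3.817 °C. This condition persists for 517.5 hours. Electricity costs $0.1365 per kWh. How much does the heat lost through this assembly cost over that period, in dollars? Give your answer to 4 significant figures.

24.58 dollars

0.01232/0.118 = 0.10441
0.0995/0.03096 = 3.2138
0.0192/0.02181 = 0.88033
R_total = 0.10441 + 3.2138 + 0.88033 = 4.1986 m²·K/W
Q = 89.28 × (20.18 − 3.817) / 4.1986 = 347.95 W
E = 347.95 W × 517.5 h / 1000 = 180.06 kWh
Cost = 180.06 × 0.1365 = $24.579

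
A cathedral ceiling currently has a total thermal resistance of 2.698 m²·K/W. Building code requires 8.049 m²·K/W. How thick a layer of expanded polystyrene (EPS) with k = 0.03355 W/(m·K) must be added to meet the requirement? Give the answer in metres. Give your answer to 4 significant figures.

ΔR = 8.049 − 2.698 = 5.351 m²·K/W
L = ΔR × k = 5.351 × 0.03355 = 0.17953 m

0.1795 m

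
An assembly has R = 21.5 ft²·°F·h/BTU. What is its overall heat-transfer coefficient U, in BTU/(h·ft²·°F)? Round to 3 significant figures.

0.0465 BTU/(h·ft²·°F)

U = 1/R = 1/21.5 = 0.04651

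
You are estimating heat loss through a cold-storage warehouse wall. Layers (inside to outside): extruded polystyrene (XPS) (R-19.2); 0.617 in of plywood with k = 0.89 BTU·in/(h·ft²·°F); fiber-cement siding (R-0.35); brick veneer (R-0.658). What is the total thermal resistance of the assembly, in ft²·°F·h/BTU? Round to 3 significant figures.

0.617/0.89 = 0.6933
R_total = 19.2 + 0.6933 + 0.35 + 0.658 = 20.9 ft²·°F·h/BTU

20.9 ft²·°F·h/BTU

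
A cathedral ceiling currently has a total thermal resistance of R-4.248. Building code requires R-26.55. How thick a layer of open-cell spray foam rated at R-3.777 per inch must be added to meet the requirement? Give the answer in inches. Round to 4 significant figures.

ΔR = 26.55 − 4.248 = 22.302 ft²·°F·h/BTU
L = ΔR / (R/in) = 22.302/3.777 = 5.9047 in

5.905 in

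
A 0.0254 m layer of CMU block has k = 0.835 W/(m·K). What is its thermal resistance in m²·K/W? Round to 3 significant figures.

0.0304 m²·K/W

R = L/k = 0.0254/0.835 = 0.03042 m²·K/W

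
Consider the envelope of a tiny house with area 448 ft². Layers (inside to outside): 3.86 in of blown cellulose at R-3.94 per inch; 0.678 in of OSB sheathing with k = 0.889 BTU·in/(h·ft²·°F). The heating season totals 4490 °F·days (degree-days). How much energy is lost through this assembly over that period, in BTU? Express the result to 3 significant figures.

3020000 BTU

3.86 × 3.94 = 15.21
0.678/0.889 = 0.7627
R_total = 15.21 + 0.7627 = 15.97 ft²·°F·h/BTU
E = A × HDD × 24 / R = 448 × 4490 × 24 / 15.97 = 3023000 BTU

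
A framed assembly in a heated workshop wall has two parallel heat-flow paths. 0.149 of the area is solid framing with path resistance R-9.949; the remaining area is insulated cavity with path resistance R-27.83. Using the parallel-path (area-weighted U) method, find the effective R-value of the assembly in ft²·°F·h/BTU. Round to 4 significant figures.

U_eff = 0.851/27.83 + 0.149/9.949 = 0.030579 + 0.014976 = 0.045555
R_eff = 1/U_eff = 21.952 ft²·°F·h/BTU

21.95 ft²·°F·h/BTU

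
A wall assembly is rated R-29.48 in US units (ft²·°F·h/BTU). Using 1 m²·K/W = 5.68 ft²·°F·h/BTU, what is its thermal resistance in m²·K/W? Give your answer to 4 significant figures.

5.190 m²·K/W

R_SI = 29.48/5.68 = 5.1901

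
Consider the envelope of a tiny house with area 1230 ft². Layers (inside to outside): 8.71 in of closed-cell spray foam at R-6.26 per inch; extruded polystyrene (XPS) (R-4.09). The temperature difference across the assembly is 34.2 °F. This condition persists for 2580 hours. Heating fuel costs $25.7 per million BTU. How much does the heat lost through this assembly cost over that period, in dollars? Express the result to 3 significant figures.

8.71 × 6.26 = 54.52
R_total = 54.52 + 4.09 = 58.61 ft²·°F·h/BTU
Q = 1230 × 34.2 / 58.61 = 717.7 BTU/h
E = 717.7 × 2580 = 1852000 BTU
Cost = 1852000/10⁶ × 25.7 = $47.59

47.6 dollars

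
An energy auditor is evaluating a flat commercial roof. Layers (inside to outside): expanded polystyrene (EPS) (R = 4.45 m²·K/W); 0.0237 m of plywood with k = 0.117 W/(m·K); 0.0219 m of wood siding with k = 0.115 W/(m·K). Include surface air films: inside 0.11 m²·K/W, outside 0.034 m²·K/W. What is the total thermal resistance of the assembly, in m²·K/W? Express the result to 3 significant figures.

0.0237/0.117 = 0.2026
0.0219/0.115 = 0.1904
R_total = 0.11 + 4.45 + 0.2026 + 0.1904 + 0.034 = 4.987 m²·K/W

4.99 m²·K/W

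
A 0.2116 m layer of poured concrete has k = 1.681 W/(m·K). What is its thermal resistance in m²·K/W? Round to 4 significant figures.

0.1259 m²·K/W

R = L/k = 0.2116/1.681 = 0.12588 m²·K/W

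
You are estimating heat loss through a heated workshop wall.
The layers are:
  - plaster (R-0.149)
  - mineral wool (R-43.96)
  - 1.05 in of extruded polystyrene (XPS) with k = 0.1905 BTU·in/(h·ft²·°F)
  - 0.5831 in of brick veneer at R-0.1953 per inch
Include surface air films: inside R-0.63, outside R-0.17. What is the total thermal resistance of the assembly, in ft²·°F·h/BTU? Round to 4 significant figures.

1.05/0.1905 = 5.5118
0.5831 × 0.1953 = 0.11388
R_total = 0.63 + 0.149 + 43.96 + 5.5118 + 0.11388 + 0.17 = 50.535 ft²·°F·h/BTU

50.53 ft²·°F·h/BTU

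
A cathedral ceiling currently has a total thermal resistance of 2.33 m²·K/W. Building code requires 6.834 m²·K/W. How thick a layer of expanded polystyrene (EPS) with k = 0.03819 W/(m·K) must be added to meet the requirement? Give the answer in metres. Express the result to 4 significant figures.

0.1720 m

ΔR = 6.834 − 2.33 = 4.504 m²·K/W
L = ΔR × k = 4.504 × 0.03819 = 0.17201 m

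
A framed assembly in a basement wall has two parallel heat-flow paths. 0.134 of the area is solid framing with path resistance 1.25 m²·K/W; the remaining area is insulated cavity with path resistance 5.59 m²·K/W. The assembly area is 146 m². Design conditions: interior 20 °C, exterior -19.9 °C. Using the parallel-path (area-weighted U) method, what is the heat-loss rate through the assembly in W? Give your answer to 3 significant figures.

1530 W

U_eff = 0.866/5.59 + 0.134/1.25 = 0.1549 + 0.1072 = 0.2621
R_eff = 1/U_eff = 3.815 m²·K/W
Q = 146 × (20 − (-19.9)) / 3.815 = 1527 W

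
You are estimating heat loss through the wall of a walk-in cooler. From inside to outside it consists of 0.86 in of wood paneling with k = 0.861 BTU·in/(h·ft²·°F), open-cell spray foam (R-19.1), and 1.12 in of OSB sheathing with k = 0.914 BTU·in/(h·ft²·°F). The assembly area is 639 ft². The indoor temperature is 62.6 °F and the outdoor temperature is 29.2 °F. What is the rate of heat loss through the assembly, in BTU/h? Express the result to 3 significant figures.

0.86/0.861 = 0.9988
1.12/0.914 = 1.225
R_total = 0.9988 + 19.1 + 1.225 = 21.32 ft²·°F·h/BTU
Q = A·ΔT/R = 639 × (62.6 − 29.2) / 21.32 = 1001 BTU/h

1000 BTU/h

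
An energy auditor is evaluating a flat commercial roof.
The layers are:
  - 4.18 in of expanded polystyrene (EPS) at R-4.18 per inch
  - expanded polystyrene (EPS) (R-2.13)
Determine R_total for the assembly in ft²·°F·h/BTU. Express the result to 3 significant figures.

4.18 × 4.18 = 17.47
R_total = 17.47 + 2.13 = 19.6 ft²·°F·h/BTU

19.6 ft²·°F·h/BTU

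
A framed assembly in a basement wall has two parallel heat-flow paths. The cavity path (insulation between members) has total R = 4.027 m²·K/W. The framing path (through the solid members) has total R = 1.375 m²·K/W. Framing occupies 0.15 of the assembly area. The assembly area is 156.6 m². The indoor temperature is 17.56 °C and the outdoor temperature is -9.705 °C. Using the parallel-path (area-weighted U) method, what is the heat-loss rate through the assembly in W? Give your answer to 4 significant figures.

1367 W

U_eff = 0.85/4.027 + 0.15/1.375 = 0.21108 + 0.10909 = 0.32017
R_eff = 1/U_eff = 3.1234 m²·K/W
Q = 156.6 × (17.56 − (-9.705)) / 3.1234 = 1367 W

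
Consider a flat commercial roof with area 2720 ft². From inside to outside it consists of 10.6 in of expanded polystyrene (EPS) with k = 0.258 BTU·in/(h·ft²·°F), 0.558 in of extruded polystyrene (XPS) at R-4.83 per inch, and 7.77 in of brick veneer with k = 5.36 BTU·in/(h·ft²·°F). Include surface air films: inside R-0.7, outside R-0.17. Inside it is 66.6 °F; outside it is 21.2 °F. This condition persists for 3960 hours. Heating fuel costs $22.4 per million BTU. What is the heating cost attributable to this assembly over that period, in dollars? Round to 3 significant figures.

238 dollars

10.6/0.258 = 41.09
0.558 × 4.83 = 2.695
7.77/5.36 = 1.45
R_total = 0.7 + 41.09 + 2.695 + 1.45 + 0.17 = 46.1 ft²·°F·h/BTU
Q = 2720 × (66.6 − 21.2) / 46.1 = 2679 BTU/h
E = 2679 × 3960 = 10610000 BTU
Cost = 10610000/10⁶ × 22.4 = $237.6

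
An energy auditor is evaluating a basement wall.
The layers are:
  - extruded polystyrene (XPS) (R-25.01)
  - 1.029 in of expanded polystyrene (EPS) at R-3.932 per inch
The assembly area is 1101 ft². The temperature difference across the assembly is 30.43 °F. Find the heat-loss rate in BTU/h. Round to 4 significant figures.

1.029 × 3.932 = 4.046
R_total = 25.01 + 4.046 = 29.056 ft²·°F·h/BTU
Q = A·ΔT/R = 1101 × 30.43 / 29.056 = 1153.1 BTU/h

1153 BTU/h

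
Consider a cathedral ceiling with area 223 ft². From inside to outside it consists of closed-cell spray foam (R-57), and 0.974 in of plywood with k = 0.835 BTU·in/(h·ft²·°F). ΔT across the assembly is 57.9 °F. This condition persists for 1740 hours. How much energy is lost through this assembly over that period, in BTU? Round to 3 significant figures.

386000 BTU

0.974/0.835 = 1.166
R_total = 57 + 1.166 = 58.17 ft²·°F·h/BTU
Q = 223 × 57.9 / 58.17 = 222 BTU/h
E = 222 × 1740 = 386200 BTU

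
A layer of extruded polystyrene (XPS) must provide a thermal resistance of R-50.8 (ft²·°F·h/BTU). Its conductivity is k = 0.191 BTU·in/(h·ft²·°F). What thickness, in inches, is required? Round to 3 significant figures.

9.70 in

L = R × k = 50.8 × 0.191 = 9.703 in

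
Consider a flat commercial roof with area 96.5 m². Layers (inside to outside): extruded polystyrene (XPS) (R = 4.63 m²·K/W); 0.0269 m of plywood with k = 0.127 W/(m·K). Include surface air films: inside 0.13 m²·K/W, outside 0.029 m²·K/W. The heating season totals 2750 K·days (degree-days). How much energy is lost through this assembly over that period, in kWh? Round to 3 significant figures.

0.0269/0.127 = 0.2118
R_total = 0.13 + 4.63 + 0.2118 + 0.029 = 5.001 m²·K/W
E = A × HDD × 24 / R / 1000 = 96.5 × 2750 × 24 / 5.001 / 1000 = 1274 kWh

1270 kWh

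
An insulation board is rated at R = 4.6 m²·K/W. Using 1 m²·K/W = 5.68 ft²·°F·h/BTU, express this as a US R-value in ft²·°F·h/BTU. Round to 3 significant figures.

26.1 ft²·°F·h/BTU

R_US = 4.6 × 5.68 = 26.13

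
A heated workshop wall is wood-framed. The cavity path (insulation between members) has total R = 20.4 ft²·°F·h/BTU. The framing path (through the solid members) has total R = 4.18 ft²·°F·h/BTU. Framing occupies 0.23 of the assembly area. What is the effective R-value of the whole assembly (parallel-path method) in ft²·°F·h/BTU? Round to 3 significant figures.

U_eff = 0.77/20.4 + 0.23/4.18 = 0.03775 + 0.05502 = 0.09277
R_eff = 1/U_eff = 10.78 ft²·°F·h/BTU

10.8 ft²·°F·h/BTU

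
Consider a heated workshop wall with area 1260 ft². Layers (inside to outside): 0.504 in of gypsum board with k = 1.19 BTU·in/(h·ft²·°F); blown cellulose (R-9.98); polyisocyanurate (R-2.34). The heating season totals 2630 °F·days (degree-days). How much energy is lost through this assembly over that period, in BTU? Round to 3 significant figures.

0.504/1.19 = 0.4235
R_total = 0.4235 + 9.98 + 2.34 = 12.74 ft²·°F·h/BTU
E = A × HDD × 24 / R = 1260 × 2630 × 24 / 12.74 = 6241000 BTU

6240000 BTU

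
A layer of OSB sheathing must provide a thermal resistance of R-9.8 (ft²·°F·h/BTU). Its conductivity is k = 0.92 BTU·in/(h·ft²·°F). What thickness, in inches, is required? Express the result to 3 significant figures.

L = R × k = 9.8 × 0.92 = 9.016 in

9.02 in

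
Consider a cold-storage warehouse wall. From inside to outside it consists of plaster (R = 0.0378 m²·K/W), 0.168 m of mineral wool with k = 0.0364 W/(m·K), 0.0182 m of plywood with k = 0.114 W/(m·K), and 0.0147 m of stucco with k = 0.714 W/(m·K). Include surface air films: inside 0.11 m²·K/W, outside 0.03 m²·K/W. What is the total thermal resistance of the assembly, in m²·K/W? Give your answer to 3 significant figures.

0.168/0.0364 = 4.615
0.0182/0.114 = 0.1596
0.0147/0.714 = 0.02059
R_total = 0.11 + 0.0378 + 4.615 + 0.1596 + 0.02059 + 0.03 = 4.973 m²·K/W

4.97 m²·K/W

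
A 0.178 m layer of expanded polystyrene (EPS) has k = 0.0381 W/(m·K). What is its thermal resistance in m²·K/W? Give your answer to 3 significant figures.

4.67 m²·K/W

R = L/k = 0.178/0.0381 = 4.672 m²·K/W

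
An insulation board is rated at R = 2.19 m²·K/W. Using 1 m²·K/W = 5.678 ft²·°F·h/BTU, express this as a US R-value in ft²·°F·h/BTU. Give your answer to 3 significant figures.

R_US = 2.19 × 5.678 = 12.43

12.4 ft²·°F·h/BTU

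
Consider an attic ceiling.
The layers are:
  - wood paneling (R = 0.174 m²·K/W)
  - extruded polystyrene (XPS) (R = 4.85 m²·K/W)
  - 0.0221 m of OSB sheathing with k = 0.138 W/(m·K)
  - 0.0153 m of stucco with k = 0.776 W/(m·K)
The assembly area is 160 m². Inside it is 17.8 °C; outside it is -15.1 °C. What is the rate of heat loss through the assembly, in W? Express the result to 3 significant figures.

0.0221/0.138 = 0.1601
0.0153/0.776 = 0.01972
R_total = 0.174 + 4.85 + 0.1601 + 0.01972 = 5.204 m²·K/W
Q = A·ΔT/R = 160 × (17.8 − (-15.1)) / 5.204 = 1012 W

1010 W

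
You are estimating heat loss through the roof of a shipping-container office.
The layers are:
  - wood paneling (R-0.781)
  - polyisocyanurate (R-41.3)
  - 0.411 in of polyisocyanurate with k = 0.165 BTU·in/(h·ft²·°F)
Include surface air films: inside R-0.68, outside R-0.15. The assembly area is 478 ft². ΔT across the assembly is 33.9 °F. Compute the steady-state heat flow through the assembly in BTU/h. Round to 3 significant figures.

0.411/0.165 = 2.491
R_total = 0.68 + 0.781 + 41.3 + 2.491 + 0.15 = 45.4 ft²·°F·h/BTU
Q = A·ΔT/R = 478 × 33.9 / 45.4 = 356.9 BTU/h

357 BTU/h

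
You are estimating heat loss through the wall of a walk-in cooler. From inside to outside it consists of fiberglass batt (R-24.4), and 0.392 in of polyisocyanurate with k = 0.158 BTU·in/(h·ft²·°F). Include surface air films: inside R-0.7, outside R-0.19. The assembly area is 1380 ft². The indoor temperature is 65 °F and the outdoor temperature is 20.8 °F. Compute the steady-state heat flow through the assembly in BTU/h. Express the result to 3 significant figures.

0.392/0.158 = 2.481
R_total = 0.7 + 24.4 + 2.481 + 0.19 = 27.77 ft²·°F·h/BTU
Q = A·ΔT/R = 1380 × (65 − 20.8) / 27.77 = 2196 BTU/h

2200 BTU/h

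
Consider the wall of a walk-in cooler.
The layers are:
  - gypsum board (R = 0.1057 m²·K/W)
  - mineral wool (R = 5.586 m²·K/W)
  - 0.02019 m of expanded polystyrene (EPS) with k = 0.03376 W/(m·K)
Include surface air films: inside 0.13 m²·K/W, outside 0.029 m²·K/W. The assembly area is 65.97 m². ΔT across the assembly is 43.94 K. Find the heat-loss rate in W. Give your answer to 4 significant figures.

449.5 W

0.02019/0.03376 = 0.59805
R_total = 0.13 + 0.1057 + 5.586 + 0.59805 + 0.029 = 6.4487 m²·K/W
Q = A·ΔT/R = 65.97 × 43.94 / 6.4487 = 449.5 W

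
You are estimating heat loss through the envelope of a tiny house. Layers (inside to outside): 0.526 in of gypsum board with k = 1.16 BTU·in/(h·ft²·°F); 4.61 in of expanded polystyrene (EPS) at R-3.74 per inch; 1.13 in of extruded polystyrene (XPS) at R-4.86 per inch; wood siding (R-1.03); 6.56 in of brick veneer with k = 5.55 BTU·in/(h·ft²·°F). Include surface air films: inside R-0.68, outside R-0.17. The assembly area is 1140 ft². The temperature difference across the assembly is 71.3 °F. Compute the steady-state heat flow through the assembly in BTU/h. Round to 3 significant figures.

3100 BTU/h

0.526/1.16 = 0.4534
4.61 × 3.74 = 17.24
1.13 × 4.86 = 5.492
6.56/5.55 = 1.182
R_total = 0.68 + 0.4534 + 17.24 + 5.492 + 1.03 + 1.182 + 0.17 = 26.25 ft²·°F·h/BTU
Q = A·ΔT/R = 1140 × 71.3 / 26.25 = 3097 BTU/h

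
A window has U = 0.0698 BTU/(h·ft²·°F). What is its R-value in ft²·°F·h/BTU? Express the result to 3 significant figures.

14.3 ft²·°F·h/BTU

R = 1/U = 1/0.0698 = 14.33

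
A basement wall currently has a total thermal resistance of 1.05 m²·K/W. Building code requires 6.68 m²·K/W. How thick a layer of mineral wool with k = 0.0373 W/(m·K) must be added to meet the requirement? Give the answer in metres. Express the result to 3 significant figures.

ΔR = 6.68 − 1.05 = 5.63 m²·K/W
L = ΔR × k = 5.63 × 0.0373 = 0.21 m

0.210 m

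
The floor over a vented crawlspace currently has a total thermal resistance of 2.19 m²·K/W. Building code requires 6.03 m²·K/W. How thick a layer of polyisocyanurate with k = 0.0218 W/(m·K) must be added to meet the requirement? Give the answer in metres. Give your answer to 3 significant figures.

0.0837 m

ΔR = 6.03 − 2.19 = 3.84 m²·K/W
L = ΔR × k = 3.84 × 0.0218 = 0.08371 m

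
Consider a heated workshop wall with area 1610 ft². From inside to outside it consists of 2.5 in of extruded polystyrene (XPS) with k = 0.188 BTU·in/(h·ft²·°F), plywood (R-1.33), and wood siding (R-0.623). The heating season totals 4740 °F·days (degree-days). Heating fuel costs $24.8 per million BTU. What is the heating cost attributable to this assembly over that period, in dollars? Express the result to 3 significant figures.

298 dollars

2.5/0.188 = 13.3
R_total = 13.3 + 1.33 + 0.623 = 15.25 ft²·°F·h/BTU
E = A × HDD × 24 / R = 1610 × 4740 × 24 / 15.25 = 12010000 BTU
Cost = 12010000/10⁶ × 24.8 = $297.8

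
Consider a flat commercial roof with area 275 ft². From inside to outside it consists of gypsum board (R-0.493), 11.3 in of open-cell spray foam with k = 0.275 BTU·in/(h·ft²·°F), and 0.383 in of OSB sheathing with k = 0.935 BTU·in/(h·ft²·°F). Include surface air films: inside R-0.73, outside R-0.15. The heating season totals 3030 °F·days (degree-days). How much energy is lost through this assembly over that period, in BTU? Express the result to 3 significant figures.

11.3/0.275 = 41.09
0.383/0.935 = 0.4096
R_total = 0.73 + 0.493 + 41.09 + 0.4096 + 0.15 = 42.87 ft²·°F·h/BTU
E = A × HDD × 24 / R = 275 × 3030 × 24 / 42.87 = 466400 BTU

466000 BTU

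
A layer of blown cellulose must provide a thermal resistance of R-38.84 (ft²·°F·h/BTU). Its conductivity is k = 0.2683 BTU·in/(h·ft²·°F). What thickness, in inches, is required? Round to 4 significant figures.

10.42 in

L = R × k = 38.84 × 0.2683 = 10.421 in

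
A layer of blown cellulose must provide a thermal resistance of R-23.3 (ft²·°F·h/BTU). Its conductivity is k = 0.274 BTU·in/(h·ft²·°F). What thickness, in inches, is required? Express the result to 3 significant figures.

L = R × k = 23.3 × 0.274 = 6.384 in

6.38 in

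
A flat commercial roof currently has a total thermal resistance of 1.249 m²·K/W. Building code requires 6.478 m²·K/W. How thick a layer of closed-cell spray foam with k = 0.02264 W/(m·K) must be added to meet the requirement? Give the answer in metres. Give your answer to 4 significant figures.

0.1184 m

ΔR = 6.478 − 1.249 = 5.229 m²·K/W
L = ΔR × k = 5.229 × 0.02264 = 0.11838 m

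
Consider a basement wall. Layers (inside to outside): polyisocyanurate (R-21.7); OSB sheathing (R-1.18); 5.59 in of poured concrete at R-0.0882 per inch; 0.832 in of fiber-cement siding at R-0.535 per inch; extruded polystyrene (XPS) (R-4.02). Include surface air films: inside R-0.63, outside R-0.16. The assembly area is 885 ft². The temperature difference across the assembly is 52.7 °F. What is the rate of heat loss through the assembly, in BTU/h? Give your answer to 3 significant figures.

5.59 × 0.0882 = 0.493
0.832 × 0.535 = 0.4451
R_total = 0.63 + 21.7 + 1.18 + 0.493 + 0.4451 + 4.02 + 0.16 = 28.63 ft²·°F·h/BTU
Q = A·ΔT/R = 885 × 52.7 / 28.63 = 1629 BTU/h

1630 BTU/h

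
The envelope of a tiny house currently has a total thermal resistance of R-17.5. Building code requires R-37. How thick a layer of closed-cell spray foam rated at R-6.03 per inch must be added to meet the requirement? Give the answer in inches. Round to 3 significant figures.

3.23 in

ΔR = 37 − 17.5 = 19.5 ft²·°F·h/BTU
L = ΔR / (R/in) = 19.5/6.03 = 3.234 in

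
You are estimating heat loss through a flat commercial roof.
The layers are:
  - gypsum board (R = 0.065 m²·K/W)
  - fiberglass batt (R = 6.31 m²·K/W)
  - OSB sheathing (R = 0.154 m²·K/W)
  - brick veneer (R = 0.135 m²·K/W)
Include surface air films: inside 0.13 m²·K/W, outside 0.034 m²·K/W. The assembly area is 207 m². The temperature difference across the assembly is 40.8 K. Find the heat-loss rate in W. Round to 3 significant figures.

R_total = 0.13 + 0.065 + 6.31 + 0.154 + 0.135 + 0.034 = 6.828 m²·K/W
Q = A·ΔT/R = 207 × 40.8 / 6.828 = 1237 W

1240 W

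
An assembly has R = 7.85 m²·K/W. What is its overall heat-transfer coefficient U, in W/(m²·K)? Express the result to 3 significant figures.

U = 1/R = 1/7.85 = 0.1274

0.127 W/(m²·K)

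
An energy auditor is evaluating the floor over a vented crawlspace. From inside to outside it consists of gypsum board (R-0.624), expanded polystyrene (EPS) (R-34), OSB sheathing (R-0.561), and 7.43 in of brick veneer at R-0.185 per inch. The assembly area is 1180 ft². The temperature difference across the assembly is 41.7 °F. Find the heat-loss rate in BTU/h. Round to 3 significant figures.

1350 BTU/h

7.43 × 0.185 = 1.375
R_total = 0.624 + 34 + 0.561 + 1.375 = 36.56 ft²·°F·h/BTU
Q = A·ΔT/R = 1180 × 41.7 / 36.56 = 1346 BTU/h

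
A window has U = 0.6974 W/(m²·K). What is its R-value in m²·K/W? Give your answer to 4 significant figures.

1.434 m²·K/W

R = 1/U = 1/0.6974 = 1.4339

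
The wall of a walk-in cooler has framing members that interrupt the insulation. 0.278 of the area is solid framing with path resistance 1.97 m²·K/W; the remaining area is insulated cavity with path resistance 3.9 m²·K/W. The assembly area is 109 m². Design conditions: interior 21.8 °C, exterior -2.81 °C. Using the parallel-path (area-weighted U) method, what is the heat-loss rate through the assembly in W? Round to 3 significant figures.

875 W

U_eff = 0.722/3.9 + 0.278/1.97 = 0.1851 + 0.1411 = 0.3262
R_eff = 1/U_eff = 3.065 m²·K/W
Q = 109 × (21.8 − (-2.81)) / 3.065 = 875.1 W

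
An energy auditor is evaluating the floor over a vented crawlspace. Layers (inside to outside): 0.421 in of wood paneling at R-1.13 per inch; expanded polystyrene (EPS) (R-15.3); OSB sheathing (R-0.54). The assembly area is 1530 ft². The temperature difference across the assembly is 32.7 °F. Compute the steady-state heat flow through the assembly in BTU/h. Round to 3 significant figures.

3070 BTU/h

0.421 × 1.13 = 0.4757
R_total = 0.4757 + 15.3 + 0.54 = 16.32 ft²·°F·h/BTU
Q = A·ΔT/R = 1530 × 32.7 / 16.32 = 3066 BTU/h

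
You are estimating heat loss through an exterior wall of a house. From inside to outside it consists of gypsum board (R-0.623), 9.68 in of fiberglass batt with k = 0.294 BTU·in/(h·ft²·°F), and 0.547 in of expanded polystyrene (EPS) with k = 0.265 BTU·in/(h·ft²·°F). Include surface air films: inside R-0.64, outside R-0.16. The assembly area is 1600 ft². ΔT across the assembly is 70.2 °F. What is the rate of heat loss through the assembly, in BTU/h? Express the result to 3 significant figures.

9.68/0.294 = 32.93
0.547/0.265 = 2.064
R_total = 0.64 + 0.623 + 32.93 + 2.064 + 0.16 = 36.41 ft²·°F·h/BTU
Q = A·ΔT/R = 1600 × 70.2 / 36.41 = 3085 BTU/h

3080 BTU/h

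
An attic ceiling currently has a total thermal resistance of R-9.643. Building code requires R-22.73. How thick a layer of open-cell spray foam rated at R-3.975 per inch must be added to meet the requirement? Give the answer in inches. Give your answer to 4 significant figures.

3.292 in

ΔR = 22.73 − 9.643 = 13.087 ft²·°F·h/BTU
L = ΔR / (R/in) = 13.087/3.975 = 3.2923 in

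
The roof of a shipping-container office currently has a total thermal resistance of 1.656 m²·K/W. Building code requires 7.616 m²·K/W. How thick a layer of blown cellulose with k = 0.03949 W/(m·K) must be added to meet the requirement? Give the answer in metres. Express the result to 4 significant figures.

0.2354 m

ΔR = 7.616 − 1.656 = 5.96 m²·K/W
L = ΔR × k = 5.96 × 0.03949 = 0.23536 m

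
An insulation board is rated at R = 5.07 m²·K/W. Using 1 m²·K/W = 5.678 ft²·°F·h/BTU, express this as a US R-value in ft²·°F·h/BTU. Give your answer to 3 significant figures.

28.8 ft²·°F·h/BTU

R_US = 5.07 × 5.678 = 28.79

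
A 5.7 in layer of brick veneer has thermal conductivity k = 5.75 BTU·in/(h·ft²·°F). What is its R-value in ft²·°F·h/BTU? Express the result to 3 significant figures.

0.991 ft²·°F·h/BTU

R = L/k = 5.7/5.75 = 0.9913 ft²·°F·h/BTU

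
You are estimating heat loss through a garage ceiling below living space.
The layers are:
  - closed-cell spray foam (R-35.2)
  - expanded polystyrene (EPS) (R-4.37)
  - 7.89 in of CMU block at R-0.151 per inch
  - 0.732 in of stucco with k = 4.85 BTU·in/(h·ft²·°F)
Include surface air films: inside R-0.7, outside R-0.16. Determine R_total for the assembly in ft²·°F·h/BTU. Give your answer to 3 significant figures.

7.89 × 0.151 = 1.191
0.732/4.85 = 0.1509
R_total = 0.7 + 35.2 + 4.37 + 1.191 + 0.1509 + 0.16 = 41.77 ft²·°F·h/BTU

41.8 ft²·°F·h/BTU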